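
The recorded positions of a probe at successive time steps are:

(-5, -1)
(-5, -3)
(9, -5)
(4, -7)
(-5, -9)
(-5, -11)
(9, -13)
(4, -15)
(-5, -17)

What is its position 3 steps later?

First: cycles through -5, -5, 9, 4 every 4 steps. Step 11 lands at position 3 of the cycle → 4.
Second: linear, -2 per step → -23 at step 11.

(4, -23)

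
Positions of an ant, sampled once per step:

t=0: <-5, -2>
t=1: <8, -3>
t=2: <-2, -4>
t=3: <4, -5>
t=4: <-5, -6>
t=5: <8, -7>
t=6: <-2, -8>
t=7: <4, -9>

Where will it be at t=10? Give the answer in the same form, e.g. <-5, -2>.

<-2, -12>

First: cycles through -5, 8, -2, 4 every 4 steps. Step 10 lands at position 2 of the cycle → -2.
Second: linear, -1 per step → -12 at step 10.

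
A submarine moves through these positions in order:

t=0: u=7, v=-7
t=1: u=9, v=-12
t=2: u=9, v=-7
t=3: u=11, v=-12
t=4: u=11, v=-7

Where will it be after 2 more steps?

u=13, v=-7

Differencing gives (+2, -5), (+0, +5), (+2, -5), (+0, +5). This is the pattern (+2, -5), (+0, +5) repeated.
step 5: apply (+2, -5) → u=13, v=-12
step 6: apply (+0, +5) → u=13, v=-7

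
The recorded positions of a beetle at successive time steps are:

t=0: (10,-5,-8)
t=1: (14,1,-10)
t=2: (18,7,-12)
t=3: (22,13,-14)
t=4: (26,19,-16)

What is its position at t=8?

(42,43,-24)

The position changes by (+4,+6,-2) every step.
step 5: (26,19,-16) + (+4,+6,-2) → (30,25,-18)
step 6: (30,25,-18) + (+4,+6,-2) → (34,31,-20)
step 7: (34,31,-20) + (+4,+6,-2) → (38,37,-22)
step 8: (38,37,-22) + (+4,+6,-2) → (42,43,-24)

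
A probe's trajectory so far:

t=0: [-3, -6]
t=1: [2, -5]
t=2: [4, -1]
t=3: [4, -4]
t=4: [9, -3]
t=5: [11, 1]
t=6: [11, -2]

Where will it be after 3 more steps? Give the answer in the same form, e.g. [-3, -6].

[18, 0]

The moves between consecutive positions are [+5, +1], [+2, +4], [+0, -3], [+5, +1], [+2, +4], [+0, -3]; they repeat the 3-cycle [[+5, +1], [+2, +4], [+0, -3]].
step 7: apply [+5, +1] → [16, -1]
step 8: apply [+2, +4] → [18, 3]
step 9: apply [+0, -3] → [18, 0]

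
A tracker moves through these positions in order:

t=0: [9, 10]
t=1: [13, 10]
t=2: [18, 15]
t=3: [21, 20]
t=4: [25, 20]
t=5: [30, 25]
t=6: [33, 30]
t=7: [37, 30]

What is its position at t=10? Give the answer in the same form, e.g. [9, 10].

Differencing gives [+4, +0], [+5, +5], [+3, +5], [+4, +0], [+5, +5], [+3, +5], [+4, +0]. This is the pattern [+4, +0], [+5, +5], [+3, +5] repeated.
step 8: apply [+5, +5] → [42, 35]
step 9: apply [+3, +5] → [45, 40]
step 10: apply [+4, +0] → [49, 40]

[49, 40]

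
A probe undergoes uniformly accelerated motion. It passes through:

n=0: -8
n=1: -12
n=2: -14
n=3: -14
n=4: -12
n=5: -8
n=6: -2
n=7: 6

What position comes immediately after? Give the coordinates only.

Successive displacements: -4, -2, +0, +2, +4, +6, +8 — each changes by +2.
step 8: 6 + 10 → 16

16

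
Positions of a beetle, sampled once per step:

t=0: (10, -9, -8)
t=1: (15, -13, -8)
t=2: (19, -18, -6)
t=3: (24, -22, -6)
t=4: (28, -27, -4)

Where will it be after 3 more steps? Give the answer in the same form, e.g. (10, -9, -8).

Differencing gives (+5, -4, +0), (+4, -5, +2), (+5, -4, +0), (+4, -5, +2). This is the pattern (+5, -4, +0), (+4, -5, +2) repeated.
step 5: apply (+5, -4, +0) → (33, -31, -4)
step 6: apply (+4, -5, +2) → (37, -36, -2)
step 7: apply (+5, -4, +0) → (42, -40, -2)

(42, -40, -2)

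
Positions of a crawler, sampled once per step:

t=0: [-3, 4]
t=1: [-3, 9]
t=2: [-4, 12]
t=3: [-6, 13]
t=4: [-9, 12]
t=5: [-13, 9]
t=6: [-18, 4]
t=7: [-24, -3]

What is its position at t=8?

[-31, -12]

First differences are [+0, +5], [-1, +3], [-2, +1], [-3, -1], [-4, -3], [-5, -5], [-6, -7]; their common second difference is [-1, -2] (constant acceleration).
step 8: [-24, -3] + [-7, -9] → [-31, -12]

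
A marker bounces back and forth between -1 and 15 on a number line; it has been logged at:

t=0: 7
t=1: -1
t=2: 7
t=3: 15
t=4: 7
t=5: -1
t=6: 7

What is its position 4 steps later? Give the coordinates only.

7

The value reflects between -1 and 15, moving 8 per step.
  step 7: 7 → 15
  step 8: 15 → 7
  step 9: 7 → -1
  step 10: -1 → 7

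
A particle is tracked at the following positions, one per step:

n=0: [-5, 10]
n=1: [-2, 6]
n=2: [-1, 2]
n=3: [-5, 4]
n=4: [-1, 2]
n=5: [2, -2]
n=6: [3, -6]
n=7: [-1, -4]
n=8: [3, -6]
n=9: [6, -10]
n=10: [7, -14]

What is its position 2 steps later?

The moves between consecutive positions are [+3, -4], [+1, -4], [-4, +2], [+4, -2], [+3, -4], [+1, -4], [-4, +2], [+4, -2], [+3, -4], [+1, -4]; they repeat the 4-cycle [[+3, -4], [+1, -4], [-4, +2], [+4, -2]].
step 11: apply [-4, +2] → [3, -12]
step 12: apply [+4, -2] → [7, -14]

[7, -14]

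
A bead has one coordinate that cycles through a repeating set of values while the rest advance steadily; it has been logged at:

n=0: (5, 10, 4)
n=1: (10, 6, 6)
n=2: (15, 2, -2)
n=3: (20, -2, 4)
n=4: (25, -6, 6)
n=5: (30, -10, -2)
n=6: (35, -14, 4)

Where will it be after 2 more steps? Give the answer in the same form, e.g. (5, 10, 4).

(45, -22, -2)

The first coordinate changes by +5 each step, so at step 8 it is 5 + 8·(5) = 45.
The second coordinate changes by -4 each step, so at step 8 it is 10 + 8·(-4) = -22.
The third coordinate repeats the cycle [4, 6, -2] with period 3; step 8 mod 3 = 2, giving -2.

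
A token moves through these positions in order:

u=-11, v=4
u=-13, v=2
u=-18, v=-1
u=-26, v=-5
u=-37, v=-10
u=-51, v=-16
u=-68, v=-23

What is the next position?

Taking differences between consecutive positions: (-2,-2), (-5,-3), (-8,-4), (-11,-5), (-14,-6), (-17,-7). These grow by (-3,-1) each step.
step 7: u=-68, v=-23 + (-20,-8) → u=-88, v=-31

u=-88, v=-31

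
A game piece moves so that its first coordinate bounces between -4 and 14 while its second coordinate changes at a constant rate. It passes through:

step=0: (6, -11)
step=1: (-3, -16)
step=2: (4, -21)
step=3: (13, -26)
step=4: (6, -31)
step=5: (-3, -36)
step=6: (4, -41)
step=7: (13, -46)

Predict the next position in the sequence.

(6, -51)

The first coordinate reflects between -4 and 14, moving 9 per step.
  step 8: 13 → 6
The second coordinate changes by -5 each step: at step 8 it is -51.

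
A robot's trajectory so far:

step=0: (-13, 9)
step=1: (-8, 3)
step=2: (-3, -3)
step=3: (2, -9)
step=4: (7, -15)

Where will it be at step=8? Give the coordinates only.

(27, -39)

Constant displacement of (+5, -6) per step.
step 5: (7, -15) + (+5, -6) → (12, -21)
step 6: (12, -21) + (+5, -6) → (17, -27)
step 7: (17, -27) + (+5, -6) → (22, -33)
step 8: (22, -33) + (+5, -6) → (27, -39)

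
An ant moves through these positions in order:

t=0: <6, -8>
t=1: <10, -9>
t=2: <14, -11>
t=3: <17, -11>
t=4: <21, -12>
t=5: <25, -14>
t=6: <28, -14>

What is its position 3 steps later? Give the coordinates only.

<39, -17>

Step-to-step displacements: <+4, -1>, <+4, -2>, <+3, +0>, <+4, -1>, <+4, -2>, <+3, +0> — a repeating cycle of length 3.
step 7: apply <+4, -1> → <32, -15>
step 8: apply <+4, -2> → <36, -17>
step 9: apply <+3, +0> → <39, -17>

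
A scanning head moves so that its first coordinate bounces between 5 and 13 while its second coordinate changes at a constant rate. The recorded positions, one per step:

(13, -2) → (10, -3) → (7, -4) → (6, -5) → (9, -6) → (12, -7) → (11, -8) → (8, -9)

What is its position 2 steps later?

(8, -11)

The first coordinate travels 3 per step and bounces off the walls at 5 and 13.
  step 8: 8 → 5
  step 9: 5 → 8
The second coordinate changes by -1 each step: at step 9 it is -11.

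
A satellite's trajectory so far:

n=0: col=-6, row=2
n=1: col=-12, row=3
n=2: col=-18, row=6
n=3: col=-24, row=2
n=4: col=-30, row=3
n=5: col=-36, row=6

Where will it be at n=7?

col=-48, row=3

The col coordinate changes by -6 each step, so at step 7 it is -6 + 7·(-6) = -48.
The row coordinate repeats the cycle [2, 3, 6] with period 3; step 7 mod 3 = 1, giving 3.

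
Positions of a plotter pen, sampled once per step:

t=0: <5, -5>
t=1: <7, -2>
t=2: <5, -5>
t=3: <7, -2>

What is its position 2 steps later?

Consecutive displacements <+2, +3>, <-2, -3>, <+2, +3> scale by a factor of -1 each step.
step 4: <7, -2> + <-2, -3> → <5, -5>
step 5: <5, -5> + <+2, +3> → <7, -2>

<7, -2>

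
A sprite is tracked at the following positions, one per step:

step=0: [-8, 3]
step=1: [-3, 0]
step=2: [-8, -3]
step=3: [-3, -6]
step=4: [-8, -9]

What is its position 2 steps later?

The first coordinate repeats the cycle [-8, -3] with period 2; step 6 mod 2 = 0, giving -8.
The second coordinate changes by -3 each step, so at step 6 it is 3 + 6·(-3) = -15.

[-8, -15]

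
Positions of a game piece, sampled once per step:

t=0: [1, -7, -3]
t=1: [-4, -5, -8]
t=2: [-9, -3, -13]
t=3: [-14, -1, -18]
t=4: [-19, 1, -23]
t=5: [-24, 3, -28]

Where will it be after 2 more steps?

[-34, 7, -38]

Each step adds [-5, +2, -5] to the position.
step 6: [-24, 3, -28] + [-5, +2, -5] → [-29, 5, -33]
step 7: [-29, 5, -33] + [-5, +2, -5] → [-34, 7, -38]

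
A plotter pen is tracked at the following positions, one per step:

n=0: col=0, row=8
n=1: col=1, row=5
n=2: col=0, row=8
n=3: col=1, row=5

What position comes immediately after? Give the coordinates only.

col=0, row=8

Step-to-step displacements: (+1,-3), (-1,+3), (+1,-3); each is -1× the previous.
step 4: col=1, row=5 + (-1,+3) → col=0, row=8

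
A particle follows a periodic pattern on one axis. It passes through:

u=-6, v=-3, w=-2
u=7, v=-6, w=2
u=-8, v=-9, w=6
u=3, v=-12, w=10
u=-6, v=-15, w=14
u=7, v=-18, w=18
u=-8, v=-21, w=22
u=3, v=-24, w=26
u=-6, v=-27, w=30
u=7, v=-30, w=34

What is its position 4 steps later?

u=7, v=-42, w=50

U: cycles through -6, 7, -8, 3 every 4 steps. Step 13 lands at position 1 of the cycle → 7.
V: linear, -3 per step → -42 at step 13.
W: linear, +4 per step → 50 at step 13.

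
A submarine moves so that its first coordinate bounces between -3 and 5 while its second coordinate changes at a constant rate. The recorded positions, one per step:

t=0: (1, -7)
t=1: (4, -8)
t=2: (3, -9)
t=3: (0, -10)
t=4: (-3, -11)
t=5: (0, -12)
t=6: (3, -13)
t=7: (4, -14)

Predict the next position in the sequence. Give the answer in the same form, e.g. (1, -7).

(1, -15)

The first coordinate travels 3 per step and bounces off the walls at -3 and 5.
  step 8: 4 → 1
The second coordinate changes by -1 each step: at step 8 it is -15.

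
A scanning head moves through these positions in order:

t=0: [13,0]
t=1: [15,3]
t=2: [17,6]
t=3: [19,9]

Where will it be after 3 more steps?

[25,18]

Each step adds [+2,+3] to the position.
step 4: [19,9] + [+2,+3] → [21,12]
step 5: [21,12] + [+2,+3] → [23,15]
step 6: [23,15] + [+2,+3] → [25,18]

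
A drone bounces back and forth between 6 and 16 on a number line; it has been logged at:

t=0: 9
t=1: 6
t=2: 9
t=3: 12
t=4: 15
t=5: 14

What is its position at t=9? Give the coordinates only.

10

The value travels 3 per step and bounces off the walls at 6 and 16.
  step 6: 14 → 11
  step 7: 11 → 8
  step 8: 8 → 7
  step 9: 7 → 10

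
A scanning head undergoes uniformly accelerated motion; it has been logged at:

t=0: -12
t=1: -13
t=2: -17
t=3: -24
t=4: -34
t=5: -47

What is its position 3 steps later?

Successive displacements: -1, -4, -7, -10, -13 — each changes by -3.
step 6: -47 − 16 → -63
step 7: -63 − 19 → -82
step 8: -82 − 22 → -104

-104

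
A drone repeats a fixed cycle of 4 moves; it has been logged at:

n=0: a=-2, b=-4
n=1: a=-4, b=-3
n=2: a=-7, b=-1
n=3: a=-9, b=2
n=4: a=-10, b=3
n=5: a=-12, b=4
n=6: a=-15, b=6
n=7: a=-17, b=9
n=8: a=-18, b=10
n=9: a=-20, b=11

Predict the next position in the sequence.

a=-23, b=13

Differencing gives (-2, +1), (-3, +2), (-2, +3), (-1, +1), (-2, +1), (-3, +2), (-2, +3), (-1, +1), (-2, +1). This is the pattern (-2, +1), (-3, +2), (-2, +3), (-1, +1) repeated.
step 10: apply (-3, +2) → a=-23, b=13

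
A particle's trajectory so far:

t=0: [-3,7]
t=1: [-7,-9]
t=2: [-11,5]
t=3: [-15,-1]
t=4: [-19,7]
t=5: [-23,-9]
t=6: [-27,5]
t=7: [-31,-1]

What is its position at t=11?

The first coordinate changes by -4 each step, so at step 11 it is -3 + 11·(-4) = -47.
The second coordinate repeats the cycle [7, -9, 5, -1] with period 4; step 11 mod 4 = 3, giving -1.

[-47,-1]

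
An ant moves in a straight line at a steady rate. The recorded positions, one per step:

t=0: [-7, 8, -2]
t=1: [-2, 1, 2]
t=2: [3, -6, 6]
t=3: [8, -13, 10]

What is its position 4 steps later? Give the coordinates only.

Constant displacement of [+5, -7, +4] per step.
step 4: [8, -13, 10] + [+5, -7, +4] → [13, -20, 14]
step 5: [13, -20, 14] + [+5, -7, +4] → [18, -27, 18]
step 6: [18, -27, 18] + [+5, -7, +4] → [23, -34, 22]
step 7: [23, -34, 22] + [+5, -7, +4] → [28, -41, 26]

[28, -41, 26]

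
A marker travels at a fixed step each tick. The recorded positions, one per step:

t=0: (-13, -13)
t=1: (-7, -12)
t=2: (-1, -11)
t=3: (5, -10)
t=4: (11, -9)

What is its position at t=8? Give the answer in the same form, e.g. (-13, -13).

Constant displacement of (+6, +1) per step.
step 5: (11, -9) + (+6, +1) → (17, -8)
step 6: (17, -8) + (+6, +1) → (23, -7)
step 7: (23, -7) + (+6, +1) → (29, -6)
step 8: (29, -6) + (+6, +1) → (35, -5)

(35, -5)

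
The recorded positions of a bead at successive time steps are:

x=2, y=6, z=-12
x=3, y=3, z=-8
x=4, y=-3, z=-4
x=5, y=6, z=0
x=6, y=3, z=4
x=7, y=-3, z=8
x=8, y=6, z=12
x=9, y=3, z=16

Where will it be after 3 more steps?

X: linear, +1 per step → 12 at step 10.
Y: cycles through 6, 3, -3 every 3 steps. Step 10 lands at position 1 of the cycle → 3.
Z: linear, +4 per step → 28 at step 10.

x=12, y=3, z=28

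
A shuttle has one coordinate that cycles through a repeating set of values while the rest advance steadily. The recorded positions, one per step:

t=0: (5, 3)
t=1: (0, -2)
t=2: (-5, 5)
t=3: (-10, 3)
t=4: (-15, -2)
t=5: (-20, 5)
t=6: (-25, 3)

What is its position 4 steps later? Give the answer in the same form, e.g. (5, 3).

First: linear, -5 per step → -45 at step 10.
Second: cycles through 3, -2, 5 every 3 steps. Step 10 lands at position 1 of the cycle → -2.

(-45, -2)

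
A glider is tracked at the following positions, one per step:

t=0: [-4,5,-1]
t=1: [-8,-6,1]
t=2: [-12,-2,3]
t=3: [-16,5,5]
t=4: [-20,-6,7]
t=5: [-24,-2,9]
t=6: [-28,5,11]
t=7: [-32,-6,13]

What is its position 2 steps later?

First: linear, -4 per step → -40 at step 9.
Second: cycles through 5, -6, -2 every 3 steps. Step 9 lands at position 0 of the cycle → 5.
Third: linear, +2 per step → 17 at step 9.

[-40,5,17]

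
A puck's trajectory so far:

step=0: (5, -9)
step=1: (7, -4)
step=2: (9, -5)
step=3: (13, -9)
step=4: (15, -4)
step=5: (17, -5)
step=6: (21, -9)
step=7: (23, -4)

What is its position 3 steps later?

(31, -4)

The moves between consecutive positions are (+2, +5), (+2, -1), (+4, -4), (+2, +5), (+2, -1), (+4, -4), (+2, +5); they repeat the 3-cycle [(+2, +5), (+2, -1), (+4, -4)].
step 8: apply (+2, -1) → (25, -5)
step 9: apply (+4, -4) → (29, -9)
step 10: apply (+2, +5) → (31, -4)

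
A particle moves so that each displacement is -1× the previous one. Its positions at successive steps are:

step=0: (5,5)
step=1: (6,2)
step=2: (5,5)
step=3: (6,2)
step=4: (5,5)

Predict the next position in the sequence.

Consecutive displacements (+1,-3), (-1,+3), (+1,-3), (-1,+3) scale by a factor of -1 each step.
step 5: (5,5) + (+1,-3) → (6,2)

(6,2)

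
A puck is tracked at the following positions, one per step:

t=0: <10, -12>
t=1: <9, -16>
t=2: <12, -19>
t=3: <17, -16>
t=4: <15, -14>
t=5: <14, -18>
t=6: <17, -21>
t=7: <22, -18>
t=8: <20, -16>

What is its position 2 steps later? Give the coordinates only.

Differencing gives <-1, -4>, <+3, -3>, <+5, +3>, <-2, +2>, <-1, -4>, <+3, -3>, <+5, +3>, <-2, +2>. This is the pattern <-1, -4>, <+3, -3>, <+5, +3>, <-2, +2> repeated.
step 9: apply <-1, -4> → <19, -20>
step 10: apply <+3, -3> → <22, -23>

<22, -23>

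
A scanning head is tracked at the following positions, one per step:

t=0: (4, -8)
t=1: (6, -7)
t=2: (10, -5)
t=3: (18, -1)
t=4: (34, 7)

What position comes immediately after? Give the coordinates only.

(66, 23)

Step-to-step displacements: (+2, +1), (+4, +2), (+8, +4), (+16, +8); each is 2× the previous.
step 5: (34, 7) + (+32, +16) → (66, 23)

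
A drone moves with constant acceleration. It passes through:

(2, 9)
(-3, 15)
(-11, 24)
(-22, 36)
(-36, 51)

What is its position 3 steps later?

Taking differences between consecutive positions: (-5, +6), (-8, +9), (-11, +12), (-14, +15). These grow by (-3, +3) each step.
step 5: (-36, 51) + (-17, +18) → (-53, 69)
step 6: (-53, 69) + (-20, +21) → (-73, 90)
step 7: (-73, 90) + (-23, +24) → (-96, 114)

(-96, 114)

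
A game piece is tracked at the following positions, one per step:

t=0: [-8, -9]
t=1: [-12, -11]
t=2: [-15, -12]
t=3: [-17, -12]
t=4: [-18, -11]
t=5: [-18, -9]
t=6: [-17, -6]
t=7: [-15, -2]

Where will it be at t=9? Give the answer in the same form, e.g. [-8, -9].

[-8, 9]

Successive displacements: [-4, -2], [-3, -1], [-2, +0], [-1, +1], [+0, +2], [+1, +3], [+2, +4] — each changes by [+1, +1].
step 8: [-15, -2] + [+3, +5] → [-12, 3]
step 9: [-12, 3] + [+4, +6] → [-8, 9]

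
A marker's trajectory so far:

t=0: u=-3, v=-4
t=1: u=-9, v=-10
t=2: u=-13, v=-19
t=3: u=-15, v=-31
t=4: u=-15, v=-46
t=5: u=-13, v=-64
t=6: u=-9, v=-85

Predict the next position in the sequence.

u=-3, v=-109

Taking differences between consecutive positions: (-6, -6), (-4, -9), (-2, -12), (+0, -15), (+2, -18), (+4, -21). These grow by (+2, -3) each step.
step 7: u=-9, v=-85 + (+6, -24) → u=-3, v=-109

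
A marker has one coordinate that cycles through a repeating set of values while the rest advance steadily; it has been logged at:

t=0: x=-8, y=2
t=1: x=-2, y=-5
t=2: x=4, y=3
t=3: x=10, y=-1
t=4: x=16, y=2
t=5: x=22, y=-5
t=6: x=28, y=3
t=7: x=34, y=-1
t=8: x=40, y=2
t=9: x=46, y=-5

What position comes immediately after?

X: linear, +6 per step → 52 at step 10.
Y: cycles through 2, -5, 3, -1 every 4 steps. Step 10 lands at position 2 of the cycle → 3.

x=52, y=3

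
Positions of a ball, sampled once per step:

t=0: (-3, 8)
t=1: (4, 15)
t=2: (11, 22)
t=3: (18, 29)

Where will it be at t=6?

(39, 50)

Constant displacement of (+7, +7) per step.
step 4: (18, 29) + (+7, +7) → (25, 36)
step 5: (25, 36) + (+7, +7) → (32, 43)
step 6: (32, 43) + (+7, +7) → (39, 50)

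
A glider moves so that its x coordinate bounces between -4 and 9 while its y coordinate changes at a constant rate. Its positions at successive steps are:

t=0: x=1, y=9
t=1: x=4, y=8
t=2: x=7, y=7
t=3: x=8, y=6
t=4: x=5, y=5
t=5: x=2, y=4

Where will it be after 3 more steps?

x=-1, y=1

The x coordinate travels 3 per step and bounces off the walls at -4 and 9.
  step 6: 2 → -1
  step 7: -1 → -4
  step 8: -4 → -1
The y coordinate changes by -1 each step: at step 8 it is 1.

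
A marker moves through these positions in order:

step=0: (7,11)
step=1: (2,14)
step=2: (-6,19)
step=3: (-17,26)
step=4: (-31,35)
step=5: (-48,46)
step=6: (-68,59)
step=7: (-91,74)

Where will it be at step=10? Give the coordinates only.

(-178,131)

Successive displacements: (-5,+3), (-8,+5), (-11,+7), (-14,+9), (-17,+11), (-20,+13), (-23,+15) — each changes by (-3,+2).
step 8: (-91,74) + (-26,+17) → (-117,91)
step 9: (-117,91) + (-29,+19) → (-146,110)
step 10: (-146,110) + (-32,+21) → (-178,131)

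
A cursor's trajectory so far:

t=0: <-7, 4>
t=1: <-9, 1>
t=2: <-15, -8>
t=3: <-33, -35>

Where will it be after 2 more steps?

<-249, -359>

Step-to-step displacements: <-2, -3>, <-6, -9>, <-18, -27>; each is 3× the previous.
step 4: <-33, -35> + <-54, -81> → <-87, -116>
step 5: <-87, -116> + <-162, -243> → <-249, -359>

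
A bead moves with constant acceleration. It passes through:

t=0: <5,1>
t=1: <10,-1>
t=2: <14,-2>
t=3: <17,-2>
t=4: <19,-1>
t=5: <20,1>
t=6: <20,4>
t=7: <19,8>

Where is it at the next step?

<17,13>

Successive displacements: <+5,-2>, <+4,-1>, <+3,+0>, <+2,+1>, <+1,+2>, <+0,+3>, <-1,+4> — each changes by <-1,+1>.
step 8: <19,8> + <-2,+5> → <17,13>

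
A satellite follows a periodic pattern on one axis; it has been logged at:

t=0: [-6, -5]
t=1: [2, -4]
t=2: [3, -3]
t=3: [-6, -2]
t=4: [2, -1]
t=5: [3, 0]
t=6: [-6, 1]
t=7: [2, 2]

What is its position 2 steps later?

The first coordinate repeats the cycle [-6, 2, 3] with period 3; step 9 mod 3 = 0, giving -6.
The second coordinate changes by +1 each step, so at step 9 it is -5 + 9·(1) = 4.

[-6, 4]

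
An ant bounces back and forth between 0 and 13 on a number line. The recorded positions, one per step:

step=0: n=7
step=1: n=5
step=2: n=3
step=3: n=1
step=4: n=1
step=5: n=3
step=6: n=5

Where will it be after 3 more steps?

n=11

The value travels 2 per step and bounces off the walls at 0 and 13.
  step 7: 5 → 7
  step 8: 7 → 9
  step 9: 9 → 11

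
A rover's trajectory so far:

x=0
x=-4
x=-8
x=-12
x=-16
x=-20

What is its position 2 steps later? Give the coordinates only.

x=-28

Each step adds -4 to the position.
step 6: -20 − 4 → x=-24
step 7: -24 − 4 → x=-28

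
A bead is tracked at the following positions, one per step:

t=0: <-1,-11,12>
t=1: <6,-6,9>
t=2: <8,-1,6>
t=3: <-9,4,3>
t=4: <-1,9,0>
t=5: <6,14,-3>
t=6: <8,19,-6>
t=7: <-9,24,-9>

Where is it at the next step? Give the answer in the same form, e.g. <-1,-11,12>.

First: cycles through -1, 6, 8, -9 every 4 steps. Step 8 lands at position 0 of the cycle → -1.
Second: linear, +5 per step → 29 at step 8.
Third: linear, -3 per step → -12 at step 8.

<-1,29,-12>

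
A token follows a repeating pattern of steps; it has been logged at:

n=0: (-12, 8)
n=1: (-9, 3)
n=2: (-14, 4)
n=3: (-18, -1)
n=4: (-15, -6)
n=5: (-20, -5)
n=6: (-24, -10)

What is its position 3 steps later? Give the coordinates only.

(-30, -19)

The moves between consecutive positions are (+3, -5), (-5, +1), (-4, -5), (+3, -5), (-5, +1), (-4, -5); they repeat the 3-cycle [(+3, -5), (-5, +1), (-4, -5)].
step 7: apply (+3, -5) → (-21, -15)
step 8: apply (-5, +1) → (-26, -14)
step 9: apply (-4, -5) → (-30, -19)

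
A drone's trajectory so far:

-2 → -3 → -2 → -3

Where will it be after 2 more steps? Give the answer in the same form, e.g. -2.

Consecutive displacements -1, +1, -1 scale by a factor of -1 each step.
step 4: -3 + 1 → -2
step 5: -2 − 1 → -3

-3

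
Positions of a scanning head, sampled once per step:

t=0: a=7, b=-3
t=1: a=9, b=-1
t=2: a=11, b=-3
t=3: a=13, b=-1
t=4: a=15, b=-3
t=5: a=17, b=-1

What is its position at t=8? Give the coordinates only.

a=23, b=-3

A: linear, +2 per step → 23 at step 8.
B: cycles through -3, -1 every 2 steps. Step 8 lands at position 0 of the cycle → -3.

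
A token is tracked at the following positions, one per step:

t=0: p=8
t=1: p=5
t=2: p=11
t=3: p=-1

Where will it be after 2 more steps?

p=-25

The jumps are -3, +6, -12 — a geometric progression with ratio -2.
step 4: -1 + 24 → p=23
step 5: 23 − 48 → p=-25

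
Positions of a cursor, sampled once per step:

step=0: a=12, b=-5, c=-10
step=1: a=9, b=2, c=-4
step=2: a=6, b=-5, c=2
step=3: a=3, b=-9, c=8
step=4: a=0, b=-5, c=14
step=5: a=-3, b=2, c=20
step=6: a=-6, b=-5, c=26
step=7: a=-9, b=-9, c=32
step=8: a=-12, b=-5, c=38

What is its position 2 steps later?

a=-18, b=-5, c=50

The a coordinate changes by -3 each step, so at step 10 it is 12 + 10·(-3) = -18.
The b coordinate repeats the cycle [-5, 2, -5, -9] with period 4; step 10 mod 4 = 2, giving -5.
The c coordinate changes by +6 each step, so at step 10 it is -10 + 10·(6) = 50.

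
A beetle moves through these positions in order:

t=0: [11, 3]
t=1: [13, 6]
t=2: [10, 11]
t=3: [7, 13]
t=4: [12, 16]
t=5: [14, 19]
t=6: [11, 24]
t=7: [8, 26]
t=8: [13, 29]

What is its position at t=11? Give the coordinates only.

[9, 39]

Differencing gives [+2, +3], [-3, +5], [-3, +2], [+5, +3], [+2, +3], [-3, +5], [-3, +2], [+5, +3]. This is the pattern [+2, +3], [-3, +5], [-3, +2], [+5, +3] repeated.
step 9: apply [+2, +3] → [15, 32]
step 10: apply [-3, +5] → [12, 37]
step 11: apply [-3, +2] → [9, 39]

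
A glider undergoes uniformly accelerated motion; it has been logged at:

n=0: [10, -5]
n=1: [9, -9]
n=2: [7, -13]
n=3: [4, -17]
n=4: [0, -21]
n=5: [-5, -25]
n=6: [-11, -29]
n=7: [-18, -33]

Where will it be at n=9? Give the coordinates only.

[-35, -41]

Successive displacements: [-1, -4], [-2, -4], [-3, -4], [-4, -4], [-5, -4], [-6, -4], [-7, -4] — each changes by [-1, +0].
step 8: [-18, -33] + [-8, -4] → [-26, -37]
step 9: [-26, -37] + [-9, -4] → [-35, -41]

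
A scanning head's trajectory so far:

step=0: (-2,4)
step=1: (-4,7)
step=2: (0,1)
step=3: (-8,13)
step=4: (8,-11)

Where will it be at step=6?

(40,-59)

The jumps are (-2,+3), (+4,-6), (-8,+12), (+16,-24) — a geometric progression with ratio -2.
step 5: (8,-11) + (-32,+48) → (-24,37)
step 6: (-24,37) + (+64,-96) → (40,-59)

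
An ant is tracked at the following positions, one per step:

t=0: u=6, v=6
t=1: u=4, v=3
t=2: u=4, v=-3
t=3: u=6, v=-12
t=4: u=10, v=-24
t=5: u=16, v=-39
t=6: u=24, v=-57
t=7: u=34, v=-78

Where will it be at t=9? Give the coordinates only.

u=60, v=-129

Successive displacements: (-2, -3), (+0, -6), (+2, -9), (+4, -12), (+6, -15), (+8, -18), (+10, -21) — each changes by (+2, -3).
step 8: u=34, v=-78 + (+12, -24) → u=46, v=-102
step 9: u=46, v=-102 + (+14, -27) → u=60, v=-129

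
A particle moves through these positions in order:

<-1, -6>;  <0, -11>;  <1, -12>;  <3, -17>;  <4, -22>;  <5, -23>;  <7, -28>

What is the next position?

The moves between consecutive positions are <+1, -5>, <+1, -1>, <+2, -5>, <+1, -5>, <+1, -1>, <+2, -5>; they repeat the 3-cycle [<+1, -5>, <+1, -1>, <+2, -5>].
step 7: apply <+1, -5> → <8, -33>

<8, -33>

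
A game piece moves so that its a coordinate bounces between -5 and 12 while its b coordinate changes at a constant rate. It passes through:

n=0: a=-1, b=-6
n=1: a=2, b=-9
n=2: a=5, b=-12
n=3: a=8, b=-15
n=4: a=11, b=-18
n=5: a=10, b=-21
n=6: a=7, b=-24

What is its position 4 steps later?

The a coordinate reflects between -5 and 12, moving 3 per step.
  step 7: 7 → 4
  step 8: 4 → 1
  step 9: 1 → -2
  step 10: -2 → -5
The b coordinate changes by -3 each step: at step 10 it is -36.

a=-5, b=-36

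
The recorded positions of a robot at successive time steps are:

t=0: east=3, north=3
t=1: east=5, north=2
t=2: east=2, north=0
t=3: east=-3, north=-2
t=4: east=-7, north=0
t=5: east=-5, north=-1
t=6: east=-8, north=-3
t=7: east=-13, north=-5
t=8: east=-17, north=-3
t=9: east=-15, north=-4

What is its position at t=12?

east=-27, north=-6

Step-to-step displacements: (+2,-1), (-3,-2), (-5,-2), (-4,+2), (+2,-1), (-3,-2), (-5,-2), (-4,+2), (+2,-1) — a repeating cycle of length 4.
step 10: apply (-3,-2) → east=-18, north=-6
step 11: apply (-5,-2) → east=-23, north=-8
step 12: apply (-4,+2) → east=-27, north=-6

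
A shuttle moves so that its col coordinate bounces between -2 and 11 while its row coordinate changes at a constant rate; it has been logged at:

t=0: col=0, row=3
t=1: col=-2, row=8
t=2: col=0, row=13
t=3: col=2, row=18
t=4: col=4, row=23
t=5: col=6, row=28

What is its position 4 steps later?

col=8, row=48

The col coordinate travels 2 per step and bounces off the walls at -2 and 11.
  step 6: 6 → 8
  step 7: 8 → 10
  step 8: 10 → 10
  step 9: 10 → 8
The row coordinate changes by +5 each step: at step 9 it is 48.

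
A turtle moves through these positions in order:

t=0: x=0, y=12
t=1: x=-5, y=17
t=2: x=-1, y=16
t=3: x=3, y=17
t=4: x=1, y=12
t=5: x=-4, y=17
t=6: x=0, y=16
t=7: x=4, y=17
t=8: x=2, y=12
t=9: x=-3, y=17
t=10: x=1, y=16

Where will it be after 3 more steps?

Differencing gives (-5, +5), (+4, -1), (+4, +1), (-2, -5), (-5, +5), (+4, -1), (+4, +1), (-2, -5), (-5, +5), (+4, -1). This is the pattern (-5, +5), (+4, -1), (+4, +1), (-2, -5) repeated.
step 11: apply (+4, +1) → x=5, y=17
step 12: apply (-2, -5) → x=3, y=12
step 13: apply (-5, +5) → x=-2, y=17

x=-2, y=17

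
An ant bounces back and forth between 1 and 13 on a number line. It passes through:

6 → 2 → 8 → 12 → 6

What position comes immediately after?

The value travels 6 per step and bounces off the walls at 1 and 13.
  step 5: 6 → 2

2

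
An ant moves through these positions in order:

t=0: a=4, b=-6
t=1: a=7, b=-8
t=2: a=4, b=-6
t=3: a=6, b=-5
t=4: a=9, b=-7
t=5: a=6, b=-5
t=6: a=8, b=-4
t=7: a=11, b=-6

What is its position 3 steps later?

The moves between consecutive positions are (+3,-2), (-3,+2), (+2,+1), (+3,-2), (-3,+2), (+2,+1), (+3,-2); they repeat the 3-cycle [(+3,-2), (-3,+2), (+2,+1)].
step 8: apply (-3,+2) → a=8, b=-4
step 9: apply (+2,+1) → a=10, b=-3
step 10: apply (+3,-2) → a=13, b=-5

a=13, b=-5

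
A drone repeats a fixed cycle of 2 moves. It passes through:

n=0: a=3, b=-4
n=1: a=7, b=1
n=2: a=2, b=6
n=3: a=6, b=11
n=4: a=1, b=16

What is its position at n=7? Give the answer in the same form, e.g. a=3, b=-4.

Step-to-step displacements: (+4,+5), (-5,+5), (+4,+5), (-5,+5) — a repeating cycle of length 2.
step 5: apply (+4,+5) → a=5, b=21
step 6: apply (-5,+5) → a=0, b=26
step 7: apply (+4,+5) → a=4, b=31

a=4, b=31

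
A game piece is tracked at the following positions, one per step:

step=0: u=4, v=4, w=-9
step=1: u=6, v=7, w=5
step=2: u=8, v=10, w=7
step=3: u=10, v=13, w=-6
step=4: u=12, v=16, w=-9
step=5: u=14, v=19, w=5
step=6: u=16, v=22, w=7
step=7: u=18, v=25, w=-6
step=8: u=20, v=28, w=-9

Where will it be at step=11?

The u coordinate changes by +2 each step, so at step 11 it is 4 + 11·(2) = 26.
The v coordinate changes by +3 each step, so at step 11 it is 4 + 11·(3) = 37.
The w coordinate repeats the cycle [-9, 5, 7, -6] with period 4; step 11 mod 4 = 3, giving -6.

u=26, v=37, w=-6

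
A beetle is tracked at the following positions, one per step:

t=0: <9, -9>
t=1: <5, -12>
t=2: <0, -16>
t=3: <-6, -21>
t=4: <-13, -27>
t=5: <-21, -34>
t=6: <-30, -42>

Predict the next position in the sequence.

<-40, -51>

Successive displacements: <-4, -3>, <-5, -4>, <-6, -5>, <-7, -6>, <-8, -7>, <-9, -8> — each changes by <-1, -1>.
step 7: <-30, -42> + <-10, -9> → <-40, -51>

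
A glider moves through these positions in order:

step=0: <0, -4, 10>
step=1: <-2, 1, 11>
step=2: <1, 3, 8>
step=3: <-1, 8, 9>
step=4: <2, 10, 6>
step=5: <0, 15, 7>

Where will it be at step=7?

<1, 22, 5>

Differencing gives <-2, +5, +1>, <+3, +2, -3>, <-2, +5, +1>, <+3, +2, -3>, <-2, +5, +1>. This is the pattern <-2, +5, +1>, <+3, +2, -3> repeated.
step 6: apply <+3, +2, -3> → <3, 17, 4>
step 7: apply <-2, +5, +1> → <1, 22, 5>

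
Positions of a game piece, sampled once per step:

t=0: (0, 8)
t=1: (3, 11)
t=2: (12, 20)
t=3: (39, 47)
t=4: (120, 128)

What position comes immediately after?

(363, 371)

The jumps are (+3, +3), (+9, +9), (+27, +27), (+81, +81) — a geometric progression with ratio 3.
step 5: (120, 128) + (+243, +243) → (363, 371)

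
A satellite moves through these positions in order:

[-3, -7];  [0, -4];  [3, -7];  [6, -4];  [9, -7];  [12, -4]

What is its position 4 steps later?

[24, -4]

The first coordinate changes by +3 each step, so at step 9 it is -3 + 9·(3) = 24.
The second coordinate repeats the cycle [-7, -4] with period 2; step 9 mod 2 = 1, giving -4.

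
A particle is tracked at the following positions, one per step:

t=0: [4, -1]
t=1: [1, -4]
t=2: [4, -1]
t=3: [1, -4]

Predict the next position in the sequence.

The jumps are [-3, -3], [+3, +3], [-3, -3] — a geometric progression with ratio -1.
step 4: [1, -4] + [+3, +3] → [4, -1]

[4, -1]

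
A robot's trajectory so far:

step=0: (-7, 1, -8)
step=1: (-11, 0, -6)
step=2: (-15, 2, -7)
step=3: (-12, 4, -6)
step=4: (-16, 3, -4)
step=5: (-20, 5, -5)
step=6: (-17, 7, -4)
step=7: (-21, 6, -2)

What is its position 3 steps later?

Step-to-step displacements: (-4, -1, +2), (-4, +2, -1), (+3, +2, +1), (-4, -1, +2), (-4, +2, -1), (+3, +2, +1), (-4, -1, +2) — a repeating cycle of length 3.
step 8: apply (-4, +2, -1) → (-25, 8, -3)
step 9: apply (+3, +2, +1) → (-22, 10, -2)
step 10: apply (-4, -1, +2) → (-26, 9, 0)

(-26, 9, 0)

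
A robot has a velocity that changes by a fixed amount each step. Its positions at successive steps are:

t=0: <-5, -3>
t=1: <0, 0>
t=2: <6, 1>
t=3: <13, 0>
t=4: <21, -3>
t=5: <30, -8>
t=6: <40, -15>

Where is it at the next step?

First differences are <+5, +3>, <+6, +1>, <+7, -1>, <+8, -3>, <+9, -5>, <+10, -7>; their common second difference is <+1, -2> (constant acceleration).
step 7: <40, -15> + <+11, -9> → <51, -24>

<51, -24>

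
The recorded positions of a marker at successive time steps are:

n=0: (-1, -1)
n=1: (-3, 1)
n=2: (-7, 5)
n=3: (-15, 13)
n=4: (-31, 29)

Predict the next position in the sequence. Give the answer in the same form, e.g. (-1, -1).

(-63, 61)

Consecutive displacements (-2, +2), (-4, +4), (-8, +8), (-16, +16) scale by a factor of 2 each step.
step 5: (-31, 29) + (-32, +32) → (-63, 61)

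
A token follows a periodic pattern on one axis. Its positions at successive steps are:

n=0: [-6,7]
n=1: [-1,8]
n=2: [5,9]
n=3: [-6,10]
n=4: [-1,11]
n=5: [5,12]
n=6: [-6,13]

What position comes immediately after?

[-1,14]

First: cycles through -6, -1, 5 every 3 steps. Step 7 lands at position 1 of the cycle → -1.
Second: linear, +1 per step → 14 at step 7.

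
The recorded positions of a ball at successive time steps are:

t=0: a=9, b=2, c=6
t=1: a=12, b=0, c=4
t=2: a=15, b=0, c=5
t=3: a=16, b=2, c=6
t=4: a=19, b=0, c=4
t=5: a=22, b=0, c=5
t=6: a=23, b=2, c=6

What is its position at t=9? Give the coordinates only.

Differencing gives (+3, -2, -2), (+3, +0, +1), (+1, +2, +1), (+3, -2, -2), (+3, +0, +1), (+1, +2, +1). This is the pattern (+3, -2, -2), (+3, +0, +1), (+1, +2, +1) repeated.
step 7: apply (+3, -2, -2) → a=26, b=0, c=4
step 8: apply (+3, +0, +1) → a=29, b=0, c=5
step 9: apply (+1, +2, +1) → a=30, b=2, c=6

a=30, b=2, c=6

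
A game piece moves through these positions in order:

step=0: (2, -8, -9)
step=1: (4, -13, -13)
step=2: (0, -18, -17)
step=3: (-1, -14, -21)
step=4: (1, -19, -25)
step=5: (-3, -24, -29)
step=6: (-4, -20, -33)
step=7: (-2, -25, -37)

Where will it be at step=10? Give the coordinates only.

(-5, -31, -49)

Step-to-step displacements: (+2, -5, -4), (-4, -5, -4), (-1, +4, -4), (+2, -5, -4), (-4, -5, -4), (-1, +4, -4), (+2, -5, -4) — a repeating cycle of length 3.
step 8: apply (-4, -5, -4) → (-6, -30, -41)
step 9: apply (-1, +4, -4) → (-7, -26, -45)
step 10: apply (+2, -5, -4) → (-5, -31, -49)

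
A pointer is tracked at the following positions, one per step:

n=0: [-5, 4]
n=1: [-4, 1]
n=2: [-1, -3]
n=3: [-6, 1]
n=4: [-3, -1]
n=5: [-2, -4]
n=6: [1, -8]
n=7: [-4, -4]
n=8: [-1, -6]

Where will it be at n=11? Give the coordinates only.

[-2, -9]

The moves between consecutive positions are [+1, -3], [+3, -4], [-5, +4], [+3, -2], [+1, -3], [+3, -4], [-5, +4], [+3, -2]; they repeat the 4-cycle [[+1, -3], [+3, -4], [-5, +4], [+3, -2]].
step 9: apply [+1, -3] → [0, -9]
step 10: apply [+3, -4] → [3, -13]
step 11: apply [-5, +4] → [-2, -9]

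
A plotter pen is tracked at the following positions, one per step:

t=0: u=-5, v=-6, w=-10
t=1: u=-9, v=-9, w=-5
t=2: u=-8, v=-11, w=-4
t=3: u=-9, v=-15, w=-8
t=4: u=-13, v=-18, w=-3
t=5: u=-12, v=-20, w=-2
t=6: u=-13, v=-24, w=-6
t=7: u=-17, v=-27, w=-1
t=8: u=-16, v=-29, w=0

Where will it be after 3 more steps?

Differencing gives (-4, -3, +5), (+1, -2, +1), (-1, -4, -4), (-4, -3, +5), (+1, -2, +1), (-1, -4, -4), (-4, -3, +5), (+1, -2, +1). This is the pattern (-4, -3, +5), (+1, -2, +1), (-1, -4, -4) repeated.
step 9: apply (-1, -4, -4) → u=-17, v=-33, w=-4
step 10: apply (-4, -3, +5) → u=-21, v=-36, w=1
step 11: apply (+1, -2, +1) → u=-20, v=-38, w=2

u=-20, v=-38, w=2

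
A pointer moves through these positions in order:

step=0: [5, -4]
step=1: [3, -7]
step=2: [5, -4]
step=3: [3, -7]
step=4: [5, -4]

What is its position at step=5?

[3, -7]

Consecutive displacements [-2, -3], [+2, +3], [-2, -3], [+2, +3] scale by a factor of -1 each step.
step 5: [5, -4] + [-2, -3] → [3, -7]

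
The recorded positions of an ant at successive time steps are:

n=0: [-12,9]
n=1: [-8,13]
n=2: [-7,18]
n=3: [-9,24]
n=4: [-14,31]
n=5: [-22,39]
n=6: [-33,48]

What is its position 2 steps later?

Successive displacements: [+4,+4], [+1,+5], [-2,+6], [-5,+7], [-8,+8], [-11,+9] — each changes by [-3,+1].
step 7: [-33,48] + [-14,+10] → [-47,58]
step 8: [-47,58] + [-17,+11] → [-64,69]

[-64,69]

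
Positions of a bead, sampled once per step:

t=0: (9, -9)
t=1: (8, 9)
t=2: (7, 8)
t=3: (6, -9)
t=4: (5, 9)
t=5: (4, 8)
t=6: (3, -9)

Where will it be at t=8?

First: linear, -1 per step → 1 at step 8.
Second: cycles through -9, 9, 8 every 3 steps. Step 8 lands at position 2 of the cycle → 8.

(1, 8)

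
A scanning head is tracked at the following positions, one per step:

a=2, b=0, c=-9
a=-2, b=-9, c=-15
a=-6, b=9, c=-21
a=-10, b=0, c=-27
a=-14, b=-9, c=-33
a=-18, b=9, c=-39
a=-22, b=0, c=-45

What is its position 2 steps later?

A: linear, -4 per step → -30 at step 8.
B: cycles through 0, -9, 9 every 3 steps. Step 8 lands at position 2 of the cycle → 9.
C: linear, -6 per step → -57 at step 8.

a=-30, b=9, c=-57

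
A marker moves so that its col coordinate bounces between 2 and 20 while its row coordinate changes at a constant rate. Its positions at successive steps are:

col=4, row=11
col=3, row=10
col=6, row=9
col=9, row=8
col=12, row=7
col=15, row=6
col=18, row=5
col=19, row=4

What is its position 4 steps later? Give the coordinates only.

col=7, row=0

The col coordinate reflects between 2 and 20, moving 3 per step.
  step 8: 19 → 16
  step 9: 16 → 13
  step 10: 13 → 10
  step 11: 10 → 7
The row coordinate changes by -1 each step: at step 11 it is 0.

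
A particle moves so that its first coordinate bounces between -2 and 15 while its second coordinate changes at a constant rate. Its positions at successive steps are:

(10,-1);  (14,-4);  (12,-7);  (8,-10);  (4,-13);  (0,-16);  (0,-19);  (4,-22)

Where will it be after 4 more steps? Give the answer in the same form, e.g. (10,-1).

The first coordinate travels 4 per step and bounces off the walls at -2 and 15.
  step 8: 4 → 8
  step 9: 8 → 12
  step 10: 12 → 14
  step 11: 14 → 10
The second coordinate changes by -3 each step: at step 11 it is -34.

(10,-34)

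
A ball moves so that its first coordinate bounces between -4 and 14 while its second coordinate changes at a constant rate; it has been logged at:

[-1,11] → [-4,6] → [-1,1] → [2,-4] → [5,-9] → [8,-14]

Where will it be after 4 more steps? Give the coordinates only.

[8,-34]

The first coordinate travels 3 per step and bounces off the walls at -4 and 14.
  step 6: 8 → 11
  step 7: 11 → 14
  step 8: 14 → 11
  step 9: 11 → 8
The second coordinate changes by -5 each step: at step 9 it is -34.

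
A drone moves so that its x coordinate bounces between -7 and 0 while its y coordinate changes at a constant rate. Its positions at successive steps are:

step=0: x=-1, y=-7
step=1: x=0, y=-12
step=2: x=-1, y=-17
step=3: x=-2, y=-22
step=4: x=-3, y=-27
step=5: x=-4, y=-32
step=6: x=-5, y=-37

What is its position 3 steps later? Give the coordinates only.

The x coordinate travels 1 per step and bounces off the walls at -7 and 0.
  step 7: -5 → -6
  step 8: -6 → -7
  step 9: -7 → -6
The y coordinate changes by -5 each step: at step 9 it is -52.

x=-6, y=-52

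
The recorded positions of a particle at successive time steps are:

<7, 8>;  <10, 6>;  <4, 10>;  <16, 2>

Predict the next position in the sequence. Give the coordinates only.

<-8, 18>

Consecutive displacements <+3, -2>, <-6, +4>, <+12, -8> scale by a factor of -2 each step.
step 4: <16, 2> + <-24, +16> → <-8, 18>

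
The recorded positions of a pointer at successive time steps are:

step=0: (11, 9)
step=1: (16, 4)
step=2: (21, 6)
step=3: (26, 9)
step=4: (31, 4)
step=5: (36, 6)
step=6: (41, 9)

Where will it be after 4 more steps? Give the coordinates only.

The first coordinate changes by +5 each step, so at step 10 it is 11 + 10·(5) = 61.
The second coordinate repeats the cycle [9, 4, 6] with period 3; step 10 mod 3 = 1, giving 4.

(61, 4)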